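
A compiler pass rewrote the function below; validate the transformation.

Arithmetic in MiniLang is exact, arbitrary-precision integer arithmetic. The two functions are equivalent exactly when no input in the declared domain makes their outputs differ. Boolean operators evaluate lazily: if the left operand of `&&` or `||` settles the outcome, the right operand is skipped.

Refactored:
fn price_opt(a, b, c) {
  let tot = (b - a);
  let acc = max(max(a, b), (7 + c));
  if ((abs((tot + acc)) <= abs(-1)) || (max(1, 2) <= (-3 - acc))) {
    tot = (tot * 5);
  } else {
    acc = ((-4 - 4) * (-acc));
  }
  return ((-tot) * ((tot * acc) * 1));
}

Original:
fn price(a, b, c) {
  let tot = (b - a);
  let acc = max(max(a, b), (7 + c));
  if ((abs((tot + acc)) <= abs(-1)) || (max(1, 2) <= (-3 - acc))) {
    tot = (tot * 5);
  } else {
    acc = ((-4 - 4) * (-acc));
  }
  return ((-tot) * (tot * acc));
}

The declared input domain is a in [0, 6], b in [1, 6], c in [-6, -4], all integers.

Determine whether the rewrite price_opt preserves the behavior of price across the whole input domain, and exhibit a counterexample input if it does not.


Reading the diff, among the changes: constant usage differs; and arithmetic usage differs.
As a probe, take a=3, b=4, c=-5: price runs tot = 1; acc = 4; ((abs((tot + acc)) <= abs(-1)) || (max(1, 2) <= (-3 - acc))) -> false; acc = 32; return -32; price_opt runs tot = 1; acc = 4; ((abs((tot + acc)) <= abs(-1)) || (max(1, 2) <= (-3 - acc))) -> false; acc = 32; return -32; both end at -32.
Sweeping the whole domain (126 inputs) finds no disagreement.
verdict: equivalent


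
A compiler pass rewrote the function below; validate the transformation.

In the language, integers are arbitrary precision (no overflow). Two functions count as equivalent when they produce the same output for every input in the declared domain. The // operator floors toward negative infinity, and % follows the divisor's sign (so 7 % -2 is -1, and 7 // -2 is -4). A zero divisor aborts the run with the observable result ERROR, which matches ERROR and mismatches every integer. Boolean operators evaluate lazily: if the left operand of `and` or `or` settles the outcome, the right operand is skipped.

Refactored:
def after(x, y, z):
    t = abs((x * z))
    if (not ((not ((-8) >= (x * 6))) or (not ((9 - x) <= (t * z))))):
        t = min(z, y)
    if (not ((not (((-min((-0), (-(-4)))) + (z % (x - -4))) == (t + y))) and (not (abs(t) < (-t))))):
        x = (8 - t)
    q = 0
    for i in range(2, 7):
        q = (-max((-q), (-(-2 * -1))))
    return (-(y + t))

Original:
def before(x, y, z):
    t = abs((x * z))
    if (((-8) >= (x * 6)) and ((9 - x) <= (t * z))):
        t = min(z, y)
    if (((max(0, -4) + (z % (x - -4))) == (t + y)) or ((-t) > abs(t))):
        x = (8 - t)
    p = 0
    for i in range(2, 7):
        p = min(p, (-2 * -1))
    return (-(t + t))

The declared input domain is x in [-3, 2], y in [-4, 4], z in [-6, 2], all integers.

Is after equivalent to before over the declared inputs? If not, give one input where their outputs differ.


The rewrite breaks on x=-3, y=-4, z=-6, where the results are -36 and -14.
before: t = 18; (((-8) >= (x * 6)) and ((9 - x) <= (t * z))) -> false; (((max(0, -4) + (z % (x - -4))) == (t + y)) or ((-t) > abs(t))) -> false; p = 0; [i=2]; p = 0; [i=3]; p = 0; [i=4]; p = 0; [i=5]; p = 0; [i=6]; p = 0; return -36
after: t = 18; (not ((not ((-8) >= (x * 6))) or (not ((9 - x) <= (t * z))))) -> false; (not ((not (((-min((-0), (-(-4)))) + (z % (x - -4))) == (t + y))) and (not (abs(t) < (-t))))) -> false; q = 0; [i=2]; q = 0; [i=3]; q = 0; [i=4]; q = 0; [i=5]; q = 0; [i=6]; q = 0; return -14
verdict: not equivalent; witness: x=-3, y=-4, z=-6


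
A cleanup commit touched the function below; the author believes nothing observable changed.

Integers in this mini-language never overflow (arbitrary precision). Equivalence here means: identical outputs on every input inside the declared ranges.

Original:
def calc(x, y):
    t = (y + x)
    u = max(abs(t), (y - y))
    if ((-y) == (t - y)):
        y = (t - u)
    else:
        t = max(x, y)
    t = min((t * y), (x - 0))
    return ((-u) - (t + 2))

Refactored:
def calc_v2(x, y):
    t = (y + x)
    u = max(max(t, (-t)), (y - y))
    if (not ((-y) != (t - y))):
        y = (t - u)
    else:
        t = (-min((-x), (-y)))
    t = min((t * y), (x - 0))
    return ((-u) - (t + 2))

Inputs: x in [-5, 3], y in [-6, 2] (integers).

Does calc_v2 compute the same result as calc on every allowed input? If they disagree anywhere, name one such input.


Comparing the listings, the differences include: comparison usage differs, boolean connective usage differs, min/max/abs usage differs.
Spot check at x=-5, y=-4 — calc: t becomes -9; next u becomes 9; next ((-y) == (t - y)) evaluates to false; next t becomes -4; next t becomes -5; next final value -6. calc_v2: t becomes -9; next u becomes 9; next (not ((-y) != (t - y))) evaluates to false; next t becomes -4; next t becomes -5; next final value -6. Both give -6.
Every one of the 81 inputs gives matching results.
verdict: equivalent


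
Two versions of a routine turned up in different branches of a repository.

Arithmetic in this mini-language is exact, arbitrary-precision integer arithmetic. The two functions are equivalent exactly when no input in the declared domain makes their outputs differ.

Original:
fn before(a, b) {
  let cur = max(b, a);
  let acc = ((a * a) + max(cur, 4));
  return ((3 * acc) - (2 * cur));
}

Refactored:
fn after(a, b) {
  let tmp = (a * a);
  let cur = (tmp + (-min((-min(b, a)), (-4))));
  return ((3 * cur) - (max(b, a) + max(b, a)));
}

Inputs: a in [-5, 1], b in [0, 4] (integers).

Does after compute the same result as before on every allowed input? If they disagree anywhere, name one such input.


The suspicious edit (`max(b, a)` became `min(b, a)`) never changes the result for any input inside the declared domain.
Tracing a=-4, b=3: before: cur becomes 3; next acc becomes 20; next final value 54 | after: tmp becomes 16; next cur becomes 20; next final value 54 — matching result 54.
An exhaustive pass over the 35 declared inputs shows identical outputs.
verdict: equivalent


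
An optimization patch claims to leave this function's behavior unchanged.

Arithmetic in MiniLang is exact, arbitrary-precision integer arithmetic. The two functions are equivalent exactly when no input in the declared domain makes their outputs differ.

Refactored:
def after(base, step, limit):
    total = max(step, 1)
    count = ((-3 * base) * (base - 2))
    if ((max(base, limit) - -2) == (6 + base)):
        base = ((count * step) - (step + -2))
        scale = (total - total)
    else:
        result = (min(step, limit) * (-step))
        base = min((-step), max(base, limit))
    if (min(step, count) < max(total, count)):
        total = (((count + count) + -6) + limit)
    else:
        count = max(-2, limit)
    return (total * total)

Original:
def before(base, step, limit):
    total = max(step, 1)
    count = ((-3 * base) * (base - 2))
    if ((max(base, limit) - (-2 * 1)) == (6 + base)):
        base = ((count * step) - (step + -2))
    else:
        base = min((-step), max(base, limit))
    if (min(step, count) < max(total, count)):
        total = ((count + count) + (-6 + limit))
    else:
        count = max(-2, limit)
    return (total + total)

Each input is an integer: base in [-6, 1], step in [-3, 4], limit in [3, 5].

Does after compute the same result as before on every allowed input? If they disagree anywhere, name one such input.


Take base=-6, step=-3, limit=3.
before: total = 1; count = -144; ((max(base, limit) - (-2 * 1)) == (6 + base)) -> false; base = 3; (min(step, count) < max(total, count)) -> true; total = -291; return -582
after: total = 1; count = -144; ((max(base, limit) - -2) == (6 + base)) -> false; result = -9; base = 3; (min(step, count) < max(total, count)) -> true; total = -291; return 84681
-582 != 84681, so the rewrite changes behavior.
verdict: not equivalent; witness: base=-6, step=-3, limit=3


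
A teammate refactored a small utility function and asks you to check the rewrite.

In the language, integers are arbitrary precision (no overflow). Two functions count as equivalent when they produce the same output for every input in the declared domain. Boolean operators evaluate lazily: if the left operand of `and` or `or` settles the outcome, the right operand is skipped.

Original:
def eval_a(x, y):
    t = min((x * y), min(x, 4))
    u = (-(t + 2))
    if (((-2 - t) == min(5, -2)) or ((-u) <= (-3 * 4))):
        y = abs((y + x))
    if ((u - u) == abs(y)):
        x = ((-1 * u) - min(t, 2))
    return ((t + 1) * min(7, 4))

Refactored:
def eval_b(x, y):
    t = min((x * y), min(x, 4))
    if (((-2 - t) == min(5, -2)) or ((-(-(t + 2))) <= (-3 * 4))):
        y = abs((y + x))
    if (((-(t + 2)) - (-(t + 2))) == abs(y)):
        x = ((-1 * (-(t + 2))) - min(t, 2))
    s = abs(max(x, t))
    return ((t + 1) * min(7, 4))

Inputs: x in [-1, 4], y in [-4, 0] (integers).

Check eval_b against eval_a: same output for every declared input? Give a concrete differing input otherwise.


Equivalent — the differences include arithmetic usage differs; and constant usage differs; and min/max/abs usage differs; and local variable names differ, yet no declared input distinguishes the two.
As a probe, take x=3, y=0: eval_a runs t := 0 | u := -2 | (((-2 - t) == min(5, -2)) or ((-u) <= (-3 * 4))): true | y := 3 | ((u - u) == abs(y)): false | result 4; eval_b runs t := 0 | (((-2 - t) == min(5, -2)) or ((-(-(t + 2))) <= (-3 * 4))): true | y := 3 | (((-(t + 2)) - (-(t + 2))) == abs(y)): false | s := 3 | result 4; both end at 4.
Every one of the 30 inputs gives matching results.
verdict: equivalent


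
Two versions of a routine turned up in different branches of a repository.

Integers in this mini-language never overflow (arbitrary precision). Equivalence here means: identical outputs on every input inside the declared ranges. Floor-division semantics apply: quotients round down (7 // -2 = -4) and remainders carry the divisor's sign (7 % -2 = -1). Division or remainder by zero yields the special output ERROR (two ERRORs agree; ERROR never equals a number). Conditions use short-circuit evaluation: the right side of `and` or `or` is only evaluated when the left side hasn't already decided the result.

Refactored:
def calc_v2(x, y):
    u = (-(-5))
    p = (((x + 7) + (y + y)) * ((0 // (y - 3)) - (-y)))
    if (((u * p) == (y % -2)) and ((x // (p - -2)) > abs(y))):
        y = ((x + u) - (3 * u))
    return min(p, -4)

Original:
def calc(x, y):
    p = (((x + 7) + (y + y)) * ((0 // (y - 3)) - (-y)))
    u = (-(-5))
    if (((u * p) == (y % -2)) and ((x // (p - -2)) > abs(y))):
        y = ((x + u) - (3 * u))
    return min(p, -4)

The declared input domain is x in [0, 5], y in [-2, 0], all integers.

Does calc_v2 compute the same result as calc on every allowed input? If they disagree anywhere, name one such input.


Comparing the listings, the differences include: same computation, different form.
Spot check at x=1, y=-2 — calc: p becomes -8; next u becomes 5; next (((u * p) == (y % -2)) and ((x // (p - -2)) > abs(y))) evaluates to false; next final value -8. calc_v2: u becomes 5; next p becomes -8; next (((u * p) == (y % -2)) and ((x // (p - -2)) > abs(y))) evaluates to false; next final value -8. Both give -8.
An exhaustive pass over the 18 declared inputs shows identical outputs.
verdict: equivalent


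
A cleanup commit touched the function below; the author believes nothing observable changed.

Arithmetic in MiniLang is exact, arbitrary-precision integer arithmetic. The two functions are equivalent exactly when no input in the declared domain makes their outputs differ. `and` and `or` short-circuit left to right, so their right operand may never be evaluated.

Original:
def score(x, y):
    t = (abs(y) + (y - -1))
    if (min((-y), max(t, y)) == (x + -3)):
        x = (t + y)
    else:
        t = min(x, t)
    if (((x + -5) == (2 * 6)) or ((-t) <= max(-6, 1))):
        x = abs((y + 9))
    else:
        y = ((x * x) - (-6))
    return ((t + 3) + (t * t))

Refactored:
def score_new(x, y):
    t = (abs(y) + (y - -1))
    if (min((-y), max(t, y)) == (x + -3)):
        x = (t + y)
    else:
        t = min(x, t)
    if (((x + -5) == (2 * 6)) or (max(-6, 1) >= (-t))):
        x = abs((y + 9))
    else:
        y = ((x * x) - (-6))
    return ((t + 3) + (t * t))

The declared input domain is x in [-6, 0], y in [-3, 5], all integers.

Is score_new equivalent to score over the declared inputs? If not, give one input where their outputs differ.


Reading the diff, among the changes: comparison usage differs.
One worked example (x=-1, y=3) — score: t=7, then (min((-y), max(t, y)) == (x + -3)) is false, then t=-1, then (((x + -5) == (2 * 6)) or ((-t) <= max(-6, 1))) is true, then x=12, then returns 3; score_new: t=7, then (min((-y), max(t, y)) == (x + -3)) is false, then t=-1, then (((x + -5) == (2 * 6)) or (max(-6, 1) >= (-t))) is true, then x=12, then returns 3; agreement on 3.
Checked all 63 inputs in the declared domain: the outputs agree on every one.
verdict: equivalent


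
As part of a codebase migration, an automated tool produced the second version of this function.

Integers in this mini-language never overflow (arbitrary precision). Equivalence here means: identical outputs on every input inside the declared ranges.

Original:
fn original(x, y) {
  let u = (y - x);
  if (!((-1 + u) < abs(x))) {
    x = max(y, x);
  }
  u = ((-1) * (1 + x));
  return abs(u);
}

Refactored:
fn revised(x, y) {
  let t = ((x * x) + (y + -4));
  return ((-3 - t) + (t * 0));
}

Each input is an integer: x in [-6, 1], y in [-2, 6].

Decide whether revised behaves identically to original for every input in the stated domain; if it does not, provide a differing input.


Consider the input x=-6, y=-2.
original: u = 4; (!((-1 + u) < abs(x))) -> false; u = 5; return 5
revised: t = 30; return -33
5 vs -33 — the two versions disagree here.
verdict: not equivalent; witness: x=-6, y=-2


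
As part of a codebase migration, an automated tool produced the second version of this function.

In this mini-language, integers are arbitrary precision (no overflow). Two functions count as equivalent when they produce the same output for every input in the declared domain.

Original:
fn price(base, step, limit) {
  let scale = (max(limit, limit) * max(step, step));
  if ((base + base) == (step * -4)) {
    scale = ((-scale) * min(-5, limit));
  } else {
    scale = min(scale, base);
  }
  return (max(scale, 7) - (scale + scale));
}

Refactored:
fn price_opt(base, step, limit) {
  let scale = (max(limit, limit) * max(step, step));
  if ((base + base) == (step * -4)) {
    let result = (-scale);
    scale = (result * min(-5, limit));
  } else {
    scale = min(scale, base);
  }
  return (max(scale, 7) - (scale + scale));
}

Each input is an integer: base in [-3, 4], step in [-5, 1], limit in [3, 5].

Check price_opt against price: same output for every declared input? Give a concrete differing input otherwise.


Differences: statement counts differ, local variable names differ — yet all 168 inputs agree.
verdict: equivalent


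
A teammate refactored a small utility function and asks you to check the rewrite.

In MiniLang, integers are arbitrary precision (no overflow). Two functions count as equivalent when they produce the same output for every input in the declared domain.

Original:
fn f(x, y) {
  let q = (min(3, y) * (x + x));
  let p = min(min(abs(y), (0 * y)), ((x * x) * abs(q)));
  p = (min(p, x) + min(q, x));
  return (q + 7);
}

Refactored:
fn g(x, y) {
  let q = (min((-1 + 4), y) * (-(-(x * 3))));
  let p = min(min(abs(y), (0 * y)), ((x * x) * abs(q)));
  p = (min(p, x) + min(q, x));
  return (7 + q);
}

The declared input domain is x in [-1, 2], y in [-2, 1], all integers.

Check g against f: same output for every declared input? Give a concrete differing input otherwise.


Not equivalent: x=-1, y=-2 separates them (11 vs 13).
f: q becomes 4; next p becomes 0; next p becomes -2; next final value 11
g: q becomes 6; next p becomes 0; next p becomes -2; next final value 13
verdict: not equivalent; witness: x=-1, y=-2


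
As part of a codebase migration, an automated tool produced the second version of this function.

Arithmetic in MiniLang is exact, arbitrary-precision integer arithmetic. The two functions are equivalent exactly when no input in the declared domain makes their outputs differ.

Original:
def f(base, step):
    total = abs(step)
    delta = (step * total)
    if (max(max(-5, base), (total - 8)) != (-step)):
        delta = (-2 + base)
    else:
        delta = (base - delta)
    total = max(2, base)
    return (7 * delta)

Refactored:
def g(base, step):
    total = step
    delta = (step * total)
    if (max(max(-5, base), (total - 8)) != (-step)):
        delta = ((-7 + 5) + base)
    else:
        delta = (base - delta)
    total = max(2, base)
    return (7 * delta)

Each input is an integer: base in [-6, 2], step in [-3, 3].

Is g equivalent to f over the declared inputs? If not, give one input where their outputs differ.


On input base=1, step=-1, f returns 14 while g returns 0.
verdict: not equivalent; witness: base=1, step=-1


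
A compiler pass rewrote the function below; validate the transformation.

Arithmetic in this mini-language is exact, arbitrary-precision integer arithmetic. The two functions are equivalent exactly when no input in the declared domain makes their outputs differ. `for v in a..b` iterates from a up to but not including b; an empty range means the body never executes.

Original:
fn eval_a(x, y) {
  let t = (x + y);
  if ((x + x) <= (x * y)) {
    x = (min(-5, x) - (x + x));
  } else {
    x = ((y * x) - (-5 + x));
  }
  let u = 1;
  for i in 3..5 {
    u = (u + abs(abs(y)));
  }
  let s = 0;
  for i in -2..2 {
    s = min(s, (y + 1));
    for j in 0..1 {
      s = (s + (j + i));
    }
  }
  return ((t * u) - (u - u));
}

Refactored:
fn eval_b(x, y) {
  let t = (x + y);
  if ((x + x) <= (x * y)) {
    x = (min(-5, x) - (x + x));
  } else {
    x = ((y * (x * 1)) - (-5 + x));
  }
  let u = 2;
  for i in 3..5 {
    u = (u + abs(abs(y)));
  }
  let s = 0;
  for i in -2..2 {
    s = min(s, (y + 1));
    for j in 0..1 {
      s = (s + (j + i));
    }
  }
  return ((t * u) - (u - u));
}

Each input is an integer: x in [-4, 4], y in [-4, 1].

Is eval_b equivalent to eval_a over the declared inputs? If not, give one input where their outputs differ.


Take x=-4, y=-4.
eval_a: t becomes -8; next ((x + x) <= (x * y)) evaluates to true; next x becomes 3; next u becomes 1; next at i=3:; next u becomes 5; next at i=4:; next u becomes 9; next s becomes 0; next at i=-2:; next s becomes -3; next at j=0:; next s becomes -5; next at i=-1:; next s becomes -5; next at j=0:; next s becomes -6; next at i=0:; next s becomes -6; next at j=0:; next s becomes -6; next at i=1:; next s becomes -6; next at j=0:; next s becomes -5; next final value -72
eval_b: t becomes -8; next ((x + x) <= (x * y)) evaluates to true; next x becomes 3; next u becomes 2; next at i=3:; next u becomes 6; next at i=4:; next u becomes 10; next s becomes 0; next at i=-2:; next s becomes -3; next at j=0:; next s becomes -5; next at i=-1:; next s becomes -5; next at j=0:; next s becomes -6; next at i=0:; next s becomes -6; next at j=0:; next s becomes -6; next at i=1:; next s becomes -6; next at j=0:; next s becomes -5; next final value -80
-72 vs -80 — the two versions disagree here.
verdict: not equivalent; witness: x=-4, y=-4


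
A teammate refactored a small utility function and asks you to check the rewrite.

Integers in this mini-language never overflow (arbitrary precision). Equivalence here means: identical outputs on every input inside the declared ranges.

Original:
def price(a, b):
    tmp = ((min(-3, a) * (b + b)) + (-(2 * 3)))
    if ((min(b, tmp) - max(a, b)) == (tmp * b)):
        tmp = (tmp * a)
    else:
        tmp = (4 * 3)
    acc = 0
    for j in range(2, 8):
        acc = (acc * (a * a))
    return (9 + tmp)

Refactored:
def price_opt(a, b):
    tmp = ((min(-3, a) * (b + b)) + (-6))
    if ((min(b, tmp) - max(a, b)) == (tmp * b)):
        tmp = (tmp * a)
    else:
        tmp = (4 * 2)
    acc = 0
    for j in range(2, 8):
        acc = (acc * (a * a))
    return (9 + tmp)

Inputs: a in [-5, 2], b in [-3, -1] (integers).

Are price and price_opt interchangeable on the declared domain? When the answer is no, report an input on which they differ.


Try a=-5, b=-3.
price: tmp = 24; ((min(b, tmp) - max(a, b)) == (tmp * b)) -> false; tmp = 12; acc = 0; [j=2]; acc = 0; [j=3]; acc = 0; [j=4]; acc = 0; [j=5]; acc = 0; [j=6]; acc = 0; [j=7]; acc = 0; return 21
price_opt: tmp = 24; ((min(b, tmp) - max(a, b)) == (tmp * b)) -> false; tmp = 8; acc = 0; [j=2]; acc = 0; [j=3]; acc = 0; [j=4]; acc = 0; [j=5]; acc = 0; [j=6]; acc = 0; [j=7]; acc = 0; return 17
21 vs 17 — the two versions disagree here.
verdict: not equivalent; witness: a=-5, b=-3


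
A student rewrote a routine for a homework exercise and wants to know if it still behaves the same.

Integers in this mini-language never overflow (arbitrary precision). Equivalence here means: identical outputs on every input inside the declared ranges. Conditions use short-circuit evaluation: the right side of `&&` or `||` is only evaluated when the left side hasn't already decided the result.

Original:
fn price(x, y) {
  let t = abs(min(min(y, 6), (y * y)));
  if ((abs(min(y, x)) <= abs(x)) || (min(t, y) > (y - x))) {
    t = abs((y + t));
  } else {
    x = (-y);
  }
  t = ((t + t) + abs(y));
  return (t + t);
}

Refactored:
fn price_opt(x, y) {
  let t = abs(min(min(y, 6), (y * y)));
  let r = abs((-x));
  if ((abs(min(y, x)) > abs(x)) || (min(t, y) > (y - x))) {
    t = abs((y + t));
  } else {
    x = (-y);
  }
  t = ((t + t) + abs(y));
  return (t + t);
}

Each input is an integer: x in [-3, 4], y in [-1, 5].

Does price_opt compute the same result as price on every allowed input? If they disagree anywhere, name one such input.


At x=-3, y=-1: price gives 2, price_opt gives 6.
verdict: not equivalent; witness: x=-3, y=-1


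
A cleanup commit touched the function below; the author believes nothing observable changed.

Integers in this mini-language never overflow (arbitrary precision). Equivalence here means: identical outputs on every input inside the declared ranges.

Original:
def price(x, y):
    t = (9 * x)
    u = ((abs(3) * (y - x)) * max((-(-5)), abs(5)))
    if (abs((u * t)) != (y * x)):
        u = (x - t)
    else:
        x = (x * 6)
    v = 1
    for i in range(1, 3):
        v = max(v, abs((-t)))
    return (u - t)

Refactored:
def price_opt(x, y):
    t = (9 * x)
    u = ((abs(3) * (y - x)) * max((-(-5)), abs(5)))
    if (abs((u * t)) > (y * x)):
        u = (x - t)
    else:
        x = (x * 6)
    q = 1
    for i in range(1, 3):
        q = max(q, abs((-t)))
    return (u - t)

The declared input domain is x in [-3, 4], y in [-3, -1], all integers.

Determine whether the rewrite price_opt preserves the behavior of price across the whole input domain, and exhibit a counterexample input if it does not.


Consider the input x=-3, y=-3.
price: t=-27, then u=0, then (abs((u * t)) != (y * x)) is true, then u=24, then v=1, then (i=1), then v=27, then (i=2), then v=27, then returns 51
price_opt: t=-27, then u=0, then (abs((u * t)) > (y * x)) is false, then x=-18, then q=1, then (i=1), then q=27, then (i=2), then q=27, then returns 27
51 against 27: the behavior changed.
verdict: not equivalent; witness: x=-3, y=-3


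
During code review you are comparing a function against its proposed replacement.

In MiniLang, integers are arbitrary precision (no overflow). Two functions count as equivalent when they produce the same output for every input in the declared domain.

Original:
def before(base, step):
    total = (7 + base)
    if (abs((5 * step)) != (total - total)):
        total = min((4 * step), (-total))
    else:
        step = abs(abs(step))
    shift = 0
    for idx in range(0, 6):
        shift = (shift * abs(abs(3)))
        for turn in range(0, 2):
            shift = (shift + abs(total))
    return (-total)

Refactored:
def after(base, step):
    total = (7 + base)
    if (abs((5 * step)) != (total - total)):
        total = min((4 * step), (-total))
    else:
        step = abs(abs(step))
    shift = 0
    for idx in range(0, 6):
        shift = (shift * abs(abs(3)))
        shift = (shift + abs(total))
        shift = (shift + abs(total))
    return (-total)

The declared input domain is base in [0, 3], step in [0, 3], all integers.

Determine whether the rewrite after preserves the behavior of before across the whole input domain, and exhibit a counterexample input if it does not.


The two versions differ — the changes include local variable names differ; also arithmetic usage differs; also loop structure differs; also min/max/abs usage differs.
Spot check at base=3, step=0 — before: total=10, then (abs((5 * step)) != (total - total)) is false, then step=0, then shift=0, then (idx=0), then shift=0, then (turn=0), then shift=10, then (turn=1), then shift=20, then (idx=1), then shift=60, then (turn=0), then shift=70, then (turn=1), then shift=80, then (idx=2), then shift=240, then (turn=0), then shift=250, then (turn=1), then shift=260, then (idx=3), then shift=780, then (turn=0), then shift=790, then (turn=1), then shift=800, then (idx=4), then shift=2400, then (turn=0), then shift=2410, then (turn=1), then shift=2420, then (idx=5), then shift=7260, then (turn=0), then shift=7270, then (turn=1), then shift=7280, then returns -10. after: total=10, then (abs((5 * step)) != (total - total)) is false, then step=0, then shift=0, then (idx=0), then shift=0, then shift=10, then shift=20, then (idx=1), then shift=60, then shift=70, then shift=80, then (idx=2), then shift=240, then shift=250, then shift=260, then (idx=3), then shift=780, then shift=790, then shift=800, then (idx=4), then shift=2400, then shift=2410, then shift=2420, then (idx=5), then shift=7260, then shift=7270, then shift=7280, then returns -10. Both give -10.
Sweeping the whole domain (16 inputs) finds no disagreement.
verdict: equivalent


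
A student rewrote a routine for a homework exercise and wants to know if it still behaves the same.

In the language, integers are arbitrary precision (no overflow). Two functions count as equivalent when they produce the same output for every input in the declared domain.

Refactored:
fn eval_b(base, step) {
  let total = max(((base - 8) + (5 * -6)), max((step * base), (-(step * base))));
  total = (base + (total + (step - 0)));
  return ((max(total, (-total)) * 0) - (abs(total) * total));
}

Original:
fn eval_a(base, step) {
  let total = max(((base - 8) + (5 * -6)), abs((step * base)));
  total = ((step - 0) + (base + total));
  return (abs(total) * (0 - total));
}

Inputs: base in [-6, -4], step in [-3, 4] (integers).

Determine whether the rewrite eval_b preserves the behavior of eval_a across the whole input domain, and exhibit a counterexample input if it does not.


Comparing the listings, the differences include: arithmetic usage differs; and min/max/abs usage differs.
One worked example (base=-5, step=4) — eval_a: total becomes 20; next total becomes 19; next final value -361; eval_b: total becomes 20; next total becomes 19; next final value -361; agreement on -361.
Every one of the 24 inputs gives matching results.
verdict: equivalent


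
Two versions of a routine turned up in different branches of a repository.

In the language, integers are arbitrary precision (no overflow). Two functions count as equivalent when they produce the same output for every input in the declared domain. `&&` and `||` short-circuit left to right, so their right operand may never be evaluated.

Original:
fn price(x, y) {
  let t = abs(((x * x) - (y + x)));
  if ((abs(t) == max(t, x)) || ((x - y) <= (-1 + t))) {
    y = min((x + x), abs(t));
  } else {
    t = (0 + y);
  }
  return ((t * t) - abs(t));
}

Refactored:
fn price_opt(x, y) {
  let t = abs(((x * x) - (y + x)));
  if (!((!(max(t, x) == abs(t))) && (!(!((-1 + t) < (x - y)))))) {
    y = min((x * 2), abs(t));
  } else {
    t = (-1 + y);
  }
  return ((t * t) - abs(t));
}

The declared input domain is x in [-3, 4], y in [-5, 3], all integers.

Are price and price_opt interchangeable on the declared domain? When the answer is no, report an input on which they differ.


Try x=2, y=2.
price: t = 0; ((abs(t) == max(t, x)) || ((x - y) <= (-1 + t))) -> false; t = 2; return 2
price_opt: t = 0; (!((!(max(t, x) == abs(t))) && (!(!((-1 + t) < (x - y)))))) -> false; t = 1; return 0
2 against 0: the behavior changed.
verdict: not equivalent; witness: x=2, y=2


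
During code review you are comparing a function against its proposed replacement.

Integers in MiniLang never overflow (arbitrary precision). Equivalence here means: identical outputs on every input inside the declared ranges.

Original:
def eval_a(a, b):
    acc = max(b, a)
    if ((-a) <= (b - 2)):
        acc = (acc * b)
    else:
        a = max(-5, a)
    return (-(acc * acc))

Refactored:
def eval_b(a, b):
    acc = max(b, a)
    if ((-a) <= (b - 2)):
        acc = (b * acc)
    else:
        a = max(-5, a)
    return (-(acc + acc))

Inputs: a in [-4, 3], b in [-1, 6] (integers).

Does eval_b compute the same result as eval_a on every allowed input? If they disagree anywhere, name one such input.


Input a=-4, b=-1: -1 from eval_a versus 2 from eval_b.
verdict: not equivalent; witness: a=-4, b=-1


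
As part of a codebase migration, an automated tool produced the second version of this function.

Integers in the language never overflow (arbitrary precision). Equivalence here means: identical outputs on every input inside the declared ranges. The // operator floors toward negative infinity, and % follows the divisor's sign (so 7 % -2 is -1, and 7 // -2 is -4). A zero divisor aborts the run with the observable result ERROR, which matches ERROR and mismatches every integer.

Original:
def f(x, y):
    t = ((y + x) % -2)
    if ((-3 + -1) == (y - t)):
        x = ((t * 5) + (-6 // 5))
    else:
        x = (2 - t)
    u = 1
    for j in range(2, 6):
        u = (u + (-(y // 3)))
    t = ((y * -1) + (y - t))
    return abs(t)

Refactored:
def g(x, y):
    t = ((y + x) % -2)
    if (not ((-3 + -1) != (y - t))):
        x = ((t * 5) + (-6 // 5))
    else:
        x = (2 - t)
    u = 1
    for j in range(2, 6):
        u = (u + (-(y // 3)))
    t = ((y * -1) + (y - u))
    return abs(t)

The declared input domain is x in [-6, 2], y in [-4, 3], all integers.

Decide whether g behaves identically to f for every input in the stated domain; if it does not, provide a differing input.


Run the pair on x=-6, y=-4.
f: t becomes 0; next ((-3 + -1) == (y - t)) evaluates to true; next x becomes -2; next u becomes 1; next at j=2:; next u becomes 3; next at j=3:; next u becomes 5; next at j=4:; next u becomes 7; next at j=5:; next u becomes 9; next t becomes 0; next final value 0
g: t becomes 0; next (not ((-3 + -1) != (y - t))) evaluates to true; next x becomes -2; next u becomes 1; next at j=2:; next u becomes 3; next at j=3:; next u becomes 5; next at j=4:; next u becomes 7; next at j=5:; next u becomes 9; next t becomes -9; next final value 9
0 vs 9 — the two versions disagree here.
verdict: not equivalent; witness: x=-6, y=-4


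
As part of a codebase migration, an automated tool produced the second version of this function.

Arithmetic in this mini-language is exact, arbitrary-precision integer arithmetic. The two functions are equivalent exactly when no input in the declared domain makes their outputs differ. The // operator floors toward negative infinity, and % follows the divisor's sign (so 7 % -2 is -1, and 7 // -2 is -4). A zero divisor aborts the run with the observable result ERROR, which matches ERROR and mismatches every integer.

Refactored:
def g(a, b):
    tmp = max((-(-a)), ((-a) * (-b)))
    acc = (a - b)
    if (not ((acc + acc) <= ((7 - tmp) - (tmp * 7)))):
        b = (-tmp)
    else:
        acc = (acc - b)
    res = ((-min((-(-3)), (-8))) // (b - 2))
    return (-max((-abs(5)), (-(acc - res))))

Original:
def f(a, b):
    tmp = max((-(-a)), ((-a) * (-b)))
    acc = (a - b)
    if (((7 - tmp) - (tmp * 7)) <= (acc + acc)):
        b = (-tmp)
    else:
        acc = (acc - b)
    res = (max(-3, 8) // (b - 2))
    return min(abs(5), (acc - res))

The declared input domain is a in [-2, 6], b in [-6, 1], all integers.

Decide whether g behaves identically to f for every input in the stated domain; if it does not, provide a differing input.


One difference looks behavioral, but it never changes the outcome for any declared input.
As a probe, take a=2, b=-5: f runs tmp = 2; acc = 7; (((7 - tmp) - (tmp * 7)) <= (acc + acc)) -> true; b = -2; res = -2; return 5; g runs tmp = 2; acc = 7; (not ((acc + acc) <= ((7 - tmp) - (tmp * 7)))) -> true; b = -2; res = -2; return 5; both end at 5.
Across all 72 domain points the two functions coincide.
verdict: equivalent


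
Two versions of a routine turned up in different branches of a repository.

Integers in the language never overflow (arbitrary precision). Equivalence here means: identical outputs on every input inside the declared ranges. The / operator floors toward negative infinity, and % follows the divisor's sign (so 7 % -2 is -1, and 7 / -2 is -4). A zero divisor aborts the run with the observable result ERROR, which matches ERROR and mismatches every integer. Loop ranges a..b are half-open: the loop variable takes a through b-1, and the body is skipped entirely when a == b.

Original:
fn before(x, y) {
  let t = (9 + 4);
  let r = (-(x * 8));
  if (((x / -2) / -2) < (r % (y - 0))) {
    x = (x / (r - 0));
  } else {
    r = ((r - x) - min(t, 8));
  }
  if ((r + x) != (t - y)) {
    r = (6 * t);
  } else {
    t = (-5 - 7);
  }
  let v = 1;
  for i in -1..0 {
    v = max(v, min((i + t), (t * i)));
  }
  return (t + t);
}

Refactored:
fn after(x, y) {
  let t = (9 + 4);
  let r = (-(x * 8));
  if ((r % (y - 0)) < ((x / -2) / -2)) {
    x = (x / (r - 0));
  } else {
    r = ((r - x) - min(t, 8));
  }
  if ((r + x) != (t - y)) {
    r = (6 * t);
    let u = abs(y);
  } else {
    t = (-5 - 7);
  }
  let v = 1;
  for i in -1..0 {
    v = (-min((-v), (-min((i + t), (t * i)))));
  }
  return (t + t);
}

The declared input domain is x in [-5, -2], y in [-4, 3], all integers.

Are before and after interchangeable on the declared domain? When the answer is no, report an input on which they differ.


Take x=-3, y=-3.
before: t := 13 | r := 24 | (((x / -2) / -2) < (r % (y - 0))): true | x := -1 | ((r + x) != (t - y)): true | r := 78 | v := 1 | iter i=-1: | v := 1 | result 26
after: t := 13 | r := 24 | ((r % (y - 0)) < ((x / -2) / -2)): false | r := 19 | ((r + x) != (t - y)): false | t := -12 | v := 1 | iter i=-1: | v := 1 | result -24
26 against -24: the behavior changed.
verdict: not equivalent; witness: x=-3, y=-3


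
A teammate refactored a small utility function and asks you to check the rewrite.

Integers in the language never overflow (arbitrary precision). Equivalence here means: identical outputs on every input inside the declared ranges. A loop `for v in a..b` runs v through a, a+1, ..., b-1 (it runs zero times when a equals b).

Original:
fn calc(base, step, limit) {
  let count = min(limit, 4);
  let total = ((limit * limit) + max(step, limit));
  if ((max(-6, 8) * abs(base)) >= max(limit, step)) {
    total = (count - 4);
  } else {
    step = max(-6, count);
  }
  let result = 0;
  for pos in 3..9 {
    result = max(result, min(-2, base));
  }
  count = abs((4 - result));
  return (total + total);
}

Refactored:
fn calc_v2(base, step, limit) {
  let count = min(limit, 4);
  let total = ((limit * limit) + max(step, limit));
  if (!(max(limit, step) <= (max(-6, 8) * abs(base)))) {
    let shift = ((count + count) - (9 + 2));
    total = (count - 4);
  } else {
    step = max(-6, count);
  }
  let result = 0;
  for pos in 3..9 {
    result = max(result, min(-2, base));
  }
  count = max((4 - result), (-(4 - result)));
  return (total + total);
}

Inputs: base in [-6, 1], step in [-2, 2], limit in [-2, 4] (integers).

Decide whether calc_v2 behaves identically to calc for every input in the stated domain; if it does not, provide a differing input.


Not equivalent: base=-6, step=-2, limit=-2 separates them (-12 vs 4).
calc: count becomes -2; next total becomes 2; next ((max(-6, 8) * abs(base)) >= max(limit, step)) evaluates to true; next total becomes -6; next result becomes 0; next at pos=3:; next result becomes 0; next at pos=4:; next result becomes 0; next at pos=5:; next result becomes 0; next at pos=6:; next result becomes 0; next at pos=7:; next result becomes 0; next at pos=8:; next result becomes 0; next count becomes 4; next final value -12
calc_v2: count becomes -2; next total becomes 2; next (!(max(limit, step) <= (max(-6, 8) * abs(base)))) evaluates to false; next step becomes -2; next result becomes 0; next at pos=3:; next result becomes 0; next at pos=4:; next result becomes 0; next at pos=5:; next result becomes 0; next at pos=6:; next result becomes 0; next at pos=7:; next result becomes 0; next at pos=8:; next result becomes 0; next count becomes 4; next final value 4
verdict: not equivalent; witness: base=-6, step=-2, limit=-2


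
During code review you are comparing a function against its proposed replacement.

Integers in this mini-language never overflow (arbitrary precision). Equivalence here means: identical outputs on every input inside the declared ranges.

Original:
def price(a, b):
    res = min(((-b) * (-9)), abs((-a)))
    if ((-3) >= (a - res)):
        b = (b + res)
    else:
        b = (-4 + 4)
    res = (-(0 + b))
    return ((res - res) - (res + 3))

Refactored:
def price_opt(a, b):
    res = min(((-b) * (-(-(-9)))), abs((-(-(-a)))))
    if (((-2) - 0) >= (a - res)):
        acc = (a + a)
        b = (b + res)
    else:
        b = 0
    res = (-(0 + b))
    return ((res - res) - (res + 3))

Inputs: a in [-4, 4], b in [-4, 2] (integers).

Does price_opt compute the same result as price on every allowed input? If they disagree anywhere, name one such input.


Run the pair on a=-1, b=1.
price: res = 1; ((-3) >= (a - res)) -> false; b = 0; res = 0; return -3
price_opt: res = 1; (((-2) - 0) >= (a - res)) -> true; acc = -2; b = 2; res = -2; return -1
-3 and -1 differ, so these are not the same function on this domain.
verdict: not equivalent; witness: a=-1, b=1


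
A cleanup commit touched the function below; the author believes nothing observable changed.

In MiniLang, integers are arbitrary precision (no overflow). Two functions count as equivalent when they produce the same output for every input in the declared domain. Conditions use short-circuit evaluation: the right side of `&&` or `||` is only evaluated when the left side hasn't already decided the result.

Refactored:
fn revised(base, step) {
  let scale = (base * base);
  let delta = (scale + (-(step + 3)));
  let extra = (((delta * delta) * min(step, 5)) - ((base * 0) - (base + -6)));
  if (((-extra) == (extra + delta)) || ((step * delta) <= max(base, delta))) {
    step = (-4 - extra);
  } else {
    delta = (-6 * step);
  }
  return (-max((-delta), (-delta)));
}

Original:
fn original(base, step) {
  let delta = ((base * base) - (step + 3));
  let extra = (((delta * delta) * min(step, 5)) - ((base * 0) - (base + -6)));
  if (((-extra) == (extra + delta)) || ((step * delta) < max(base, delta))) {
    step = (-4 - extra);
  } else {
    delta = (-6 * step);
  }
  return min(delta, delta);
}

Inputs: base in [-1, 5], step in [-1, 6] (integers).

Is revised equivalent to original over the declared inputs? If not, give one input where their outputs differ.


These are not equivalent — on base=0, step=0 the outputs split (0 vs -3).
original: delta = -3; extra = -6; (((-extra) == (extra + delta)) || ((step * delta) < max(base, delta))) -> false; delta = 0; return 0
revised: scale = 0; delta = -3; extra = -6; (((-extra) == (extra + delta)) || ((step * delta) <= max(base, delta))) -> true; step = 2; return -3
verdict: not equivalent; witness: base=0, step=0


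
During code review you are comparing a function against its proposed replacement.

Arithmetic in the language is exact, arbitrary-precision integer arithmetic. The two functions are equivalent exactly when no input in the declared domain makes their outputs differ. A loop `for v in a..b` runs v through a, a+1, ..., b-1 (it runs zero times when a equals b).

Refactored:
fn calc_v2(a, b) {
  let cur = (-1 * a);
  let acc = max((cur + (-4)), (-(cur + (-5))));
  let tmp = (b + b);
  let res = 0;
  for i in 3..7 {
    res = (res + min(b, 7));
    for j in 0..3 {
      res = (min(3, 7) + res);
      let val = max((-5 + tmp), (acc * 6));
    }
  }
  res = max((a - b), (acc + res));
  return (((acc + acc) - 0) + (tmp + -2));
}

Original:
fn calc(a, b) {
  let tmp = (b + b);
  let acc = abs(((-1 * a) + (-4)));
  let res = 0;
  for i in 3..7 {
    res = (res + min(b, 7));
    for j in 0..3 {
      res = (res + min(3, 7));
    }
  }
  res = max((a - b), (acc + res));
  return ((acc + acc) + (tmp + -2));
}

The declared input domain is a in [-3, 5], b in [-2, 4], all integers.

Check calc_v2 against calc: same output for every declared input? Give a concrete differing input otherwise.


There is a counterexample at a=-3, b=-2: -4 on one side, -2 on the other.
calc: tmp := -4 | acc := 1 | res := 0 | iter i=3: | res := -2 | iter j=0: | res := 1 | iter j=1: | res := 4 | iter j=2: | res := 7 | iter i=4: | res := 5 | iter j=0: | res := 8 | iter j=1: | res := 11 | iter j=2: | res := 14 | iter i=5: | res := 12 | iter j=0: | res := 15 | iter j=1: | res := 18 | iter j=2: | res := 21 | iter i=6: | res := 19 | iter j=0: | res := 22 | iter j=1: | res := 25 | iter j=2: | res := 28 | res := 29 | result -4
calc_v2: cur := 3 | acc := 2 | tmp := -4 | res := 0 | iter i=3: | res := -2 | iter j=0: | res := 1 | val := 12 | iter j=1: | res := 4 | val := 12 | iter j=2: | res := 7 | val := 12 | iter i=4: | res := 5 | iter j=0: | res := 8 | val := 12 | iter j=1: | res := 11 | val := 12 | iter j=2: | res := 14 | val := 12 | iter i=5: | res := 12 | iter j=0: | res := 15 | val := 12 | iter j=1: | res := 18 | val := 12 | iter j=2: | res := 21 | val := 12 | iter i=6: | res := 19 | iter j=0: | res := 22 | val := 12 | iter j=1: | res := 25 | val := 12 | iter j=2: | res := 28 | val := 12 | res := 30 | result -2
verdict: not equivalent; witness: a=-3, b=-2
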